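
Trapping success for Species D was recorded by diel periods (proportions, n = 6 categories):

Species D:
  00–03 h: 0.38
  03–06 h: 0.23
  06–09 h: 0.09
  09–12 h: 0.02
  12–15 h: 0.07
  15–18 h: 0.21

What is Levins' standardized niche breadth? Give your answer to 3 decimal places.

Σpᵢ² = 0.38² + 0.23² + 0.09² + 0.02² + 0.07² + 0.21² = 0.1444 + 0.0529 + 0.0081 + 0.0004 + 0.0049 + 0.0441 = 0.2548
B = 1 / 0.2548 = 3.92465
Bₛ = (B − 1)/(n − 1) = (3.92465 − 1)/(6 − 1) = 2.92465/5 = 0.58493

0.585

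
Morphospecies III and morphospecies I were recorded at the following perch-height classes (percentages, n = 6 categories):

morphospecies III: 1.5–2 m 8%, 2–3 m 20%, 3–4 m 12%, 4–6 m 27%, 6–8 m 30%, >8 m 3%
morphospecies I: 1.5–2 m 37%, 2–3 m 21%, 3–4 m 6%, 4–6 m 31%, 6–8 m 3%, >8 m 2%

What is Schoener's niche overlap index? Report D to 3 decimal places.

0.660

Convert percentages to proportions (divide by 100).
Σ|p₁ᵢ − p₂ᵢ| = 0.29 + 0.01 + 0.06 + 0.04 + 0.27 + 0.01 = 0.68
D = 1 − ½ × 0.68 = 1 − 0.340 = 0.66000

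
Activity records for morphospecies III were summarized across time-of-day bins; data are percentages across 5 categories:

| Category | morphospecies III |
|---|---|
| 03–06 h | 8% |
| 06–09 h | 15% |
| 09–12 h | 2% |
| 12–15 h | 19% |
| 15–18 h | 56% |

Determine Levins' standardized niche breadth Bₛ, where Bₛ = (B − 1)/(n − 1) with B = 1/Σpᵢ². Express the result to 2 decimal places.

Convert percentages to proportions (divide by 100).
Σpᵢ² = 0.08² + 0.15² + 0.02² + 0.19² + 0.56² = 0.0064 + 0.0225 + 0.0004 + 0.0361 + 0.3136 = 0.3790
B = 1 / 0.3790 = 2.6385
Bₛ = (B − 1)/(n − 1) = (2.6385 − 1)/(5 − 1) = 1.6385/4 = 0.4096

0.41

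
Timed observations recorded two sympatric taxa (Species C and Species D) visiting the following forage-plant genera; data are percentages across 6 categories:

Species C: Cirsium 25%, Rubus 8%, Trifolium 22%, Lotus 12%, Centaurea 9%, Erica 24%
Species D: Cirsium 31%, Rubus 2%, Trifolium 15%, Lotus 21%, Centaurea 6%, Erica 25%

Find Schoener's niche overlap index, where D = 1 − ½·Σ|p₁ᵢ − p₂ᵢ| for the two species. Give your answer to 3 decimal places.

Convert percentages to proportions (divide by 100).
Σ|p₁ᵢ − p₂ᵢ| = 0.06 + 0.06 + 0.07 + 0.09 + 0.03 + 0.01 = 0.32
D = 1 − ½ × 0.32 = 1 − 0.160 = 0.84000

0.840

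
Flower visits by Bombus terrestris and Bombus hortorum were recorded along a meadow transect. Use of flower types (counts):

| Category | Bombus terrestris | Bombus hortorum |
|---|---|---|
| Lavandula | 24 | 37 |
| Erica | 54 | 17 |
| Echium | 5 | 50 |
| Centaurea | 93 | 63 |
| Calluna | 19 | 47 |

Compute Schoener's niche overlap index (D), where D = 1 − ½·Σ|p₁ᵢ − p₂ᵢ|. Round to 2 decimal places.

Proportions for Bombus terrestris (n=195): 24/195=0.1231, 54/195=0.2769, 5/195=0.0256, 93/195=0.4769, 19/195=0.0974
Proportions for Bombus hortorum (n=214): 37/214=0.1729, 17/214=0.0794, 50/214=0.2336, 63/214=0.2944, 47/214=0.2196
Σ|p₁ᵢ − p₂ᵢ| = 0.0498 + 0.1975 + 0.2080 + 0.1825 + 0.1222 = 0.7600
D = 1 − ½ × 0.7600 = 1 − 0.38000 = 0.62000

0.62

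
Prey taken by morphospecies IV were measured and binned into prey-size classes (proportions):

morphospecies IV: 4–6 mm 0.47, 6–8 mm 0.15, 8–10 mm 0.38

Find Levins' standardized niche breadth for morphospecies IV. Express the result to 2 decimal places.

Σpᵢ² = 0.47² + 0.15² + 0.38² = 0.2209 + 0.0225 + 0.1444 = 0.3878
B = 1 / 0.3878 = 2.5786
Bₛ = (B − 1)/(n − 1) = (2.5786 − 1)/(3 − 1) = 1.5786/2 = 0.7893

0.79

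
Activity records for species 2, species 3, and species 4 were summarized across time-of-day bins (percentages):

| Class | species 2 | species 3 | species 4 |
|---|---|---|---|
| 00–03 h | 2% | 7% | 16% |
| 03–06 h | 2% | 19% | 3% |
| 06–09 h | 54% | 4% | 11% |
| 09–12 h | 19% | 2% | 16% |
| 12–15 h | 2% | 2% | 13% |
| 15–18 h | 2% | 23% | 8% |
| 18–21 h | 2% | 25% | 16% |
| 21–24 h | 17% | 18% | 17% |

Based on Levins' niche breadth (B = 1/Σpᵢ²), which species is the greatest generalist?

species 4

Convert percentages to proportions (divide by 100).
Σp_2ᵢ² = 0.02² + 0.02² + 0.54² + 0.19² + 0.02² + 0.02² + 0.02² + 0.17² = 0.0004 + 0.0004 + 0.2916 + 0.0361 + 0.0004 + 0.0004 + 0.0004 + 0.0289 = 0.3586
B_2 = 1 / 0.3586 = 2.7886
Σp_3ᵢ² = 0.07² + 0.19² + 0.04² + 0.02² + 0.02² + 0.23² + 0.25² + 0.18² = 0.0049 + 0.0361 + 0.0016 + 0.0004 + 0.0004 + 0.0529 + 0.0625 + 0.0324 = 0.1912
B_3 = 1 / 0.1912 = 5.2301
Σp_4ᵢ² = 0.16² + 0.03² + 0.11² + 0.16² + 0.13² + 0.08² + 0.16² + 0.17² = 0.0256 + 0.0009 + 0.0121 + 0.0256 + 0.0169 + 0.0064 + 0.0256 + 0.0289 = 0.1420
B_4 = 1 / 0.1420 = 7.0423
Highest B → broadest niche (most generalist): species 4 (B = 7.04).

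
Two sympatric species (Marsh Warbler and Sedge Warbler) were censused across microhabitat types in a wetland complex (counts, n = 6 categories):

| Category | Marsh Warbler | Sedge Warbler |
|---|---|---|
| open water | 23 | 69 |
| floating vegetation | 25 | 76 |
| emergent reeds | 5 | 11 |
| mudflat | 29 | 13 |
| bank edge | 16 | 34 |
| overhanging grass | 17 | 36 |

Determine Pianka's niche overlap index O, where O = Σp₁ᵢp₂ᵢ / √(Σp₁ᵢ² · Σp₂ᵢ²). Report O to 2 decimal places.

Proportions for Marsh Warbler (n=115): 23/115=0.2000, 25/115=0.2174, 5/115=0.0435, 29/115=0.2522, 16/115=0.1391, 17/115=0.1478
Proportions for Sedge Warbler (n=239): 69/239=0.2887, 76/239=0.3180, 11/239=0.0460, 13/239=0.0544, 34/239=0.1423, 36/239=0.1506
Σ p₁ᵢp₂ᵢ = 0.057740 + 0.069133 + 0.002001 + 0.013720 + 0.019794 + 0.022259 = 0.184647
Σp_1ᵢ² = 0.2000² + 0.2174² + 0.0435² + 0.2522² + 0.1391² + 0.1478² = 0.040000 + 0.047263 + 0.001892 + 0.063605 + 0.019349 + 0.021845 = 0.193954
Σp_2ᵢ² = 0.2887² + 0.3180² + 0.0460² + 0.0544² + 0.1423² + 0.1506² = 0.083348 + 0.101124 + 0.002116 + 0.002959 + 0.020249 + 0.022680 = 0.232476
O = 0.184647 / √(0.193954 × 0.232476) = 0.184647 / 0.2123432 = 0.8696

0.87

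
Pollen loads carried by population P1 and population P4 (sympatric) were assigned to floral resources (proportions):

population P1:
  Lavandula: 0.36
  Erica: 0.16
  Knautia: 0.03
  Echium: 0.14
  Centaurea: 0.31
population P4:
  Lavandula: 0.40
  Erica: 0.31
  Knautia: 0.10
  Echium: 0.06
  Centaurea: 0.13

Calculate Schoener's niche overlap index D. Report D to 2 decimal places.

0.74

Σ|p₁ᵢ − p₂ᵢ| = 0.04 + 0.15 + 0.07 + 0.08 + 0.18 = 0.52
D = 1 − ½ × 0.52 = 1 − 0.260 = 0.7400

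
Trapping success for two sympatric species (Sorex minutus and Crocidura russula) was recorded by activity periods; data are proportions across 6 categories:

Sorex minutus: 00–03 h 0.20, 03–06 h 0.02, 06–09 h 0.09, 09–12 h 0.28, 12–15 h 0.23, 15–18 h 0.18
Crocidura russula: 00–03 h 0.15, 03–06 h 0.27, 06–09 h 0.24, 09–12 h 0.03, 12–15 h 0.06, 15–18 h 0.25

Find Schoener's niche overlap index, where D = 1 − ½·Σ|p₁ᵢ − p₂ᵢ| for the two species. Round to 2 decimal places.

Σ|p₁ᵢ − p₂ᵢ| = 0.05 + 0.25 + 0.15 + 0.25 + 0.17 + 0.07 = 0.94
D = 1 − ½ × 0.94 = 1 − 0.470 = 0.5300

0.53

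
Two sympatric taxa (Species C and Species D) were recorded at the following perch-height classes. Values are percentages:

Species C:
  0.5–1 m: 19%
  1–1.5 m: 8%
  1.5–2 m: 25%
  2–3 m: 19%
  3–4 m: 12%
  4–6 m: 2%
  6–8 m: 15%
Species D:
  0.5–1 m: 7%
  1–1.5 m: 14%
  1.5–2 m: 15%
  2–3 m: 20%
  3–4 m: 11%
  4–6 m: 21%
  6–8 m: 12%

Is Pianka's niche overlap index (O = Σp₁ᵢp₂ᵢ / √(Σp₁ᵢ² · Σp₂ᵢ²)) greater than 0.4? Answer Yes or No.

Convert percentages to proportions (divide by 100).
Σ p₁ᵢp₂ᵢ = 0.0133 + 0.0112 + 0.0375 + 0.0380 + 0.0132 + 0.0042 + 0.0180 = 0.1354
Σp_1ᵢ² = 0.19² + 0.08² + 0.25² + 0.19² + 0.12² + 0.02² + 0.15² = 0.0361 + 0.0064 + 0.0625 + 0.0361 + 0.0144 + 0.0004 + 0.0225 = 0.1784
Σp_2ᵢ² = 0.07² + 0.14² + 0.15² + 0.20² + 0.11² + 0.21² + 0.12² = 0.0049 + 0.0196 + 0.0225 + 0.0400 + 0.0121 + 0.0441 + 0.0144 = 0.1576
O = 0.1354 / √(0.1784 × 0.1576) = 0.1354 / 0.16768 = 0.8075
O = 0.8075 > 0.4 → Yes.

Yes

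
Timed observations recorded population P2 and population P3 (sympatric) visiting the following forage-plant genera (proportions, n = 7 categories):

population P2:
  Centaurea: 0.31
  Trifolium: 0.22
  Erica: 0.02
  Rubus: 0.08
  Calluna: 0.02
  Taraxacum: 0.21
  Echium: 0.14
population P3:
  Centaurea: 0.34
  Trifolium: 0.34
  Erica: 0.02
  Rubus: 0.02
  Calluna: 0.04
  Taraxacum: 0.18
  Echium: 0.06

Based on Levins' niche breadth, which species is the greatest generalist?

Σp_P2ᵢ² = 0.31² + 0.22² + 0.02² + 0.08² + 0.02² + 0.21² + 0.14² = 0.0961 + 0.0484 + 0.0004 + 0.0064 + 0.0004 + 0.0441 + 0.0196 = 0.2154
B_P2 = 1 / 0.2154 = 4.6425
Σp_P3ᵢ² = 0.34² + 0.34² + 0.02² + 0.02² + 0.04² + 0.18² + 0.06² = 0.1156 + 0.1156 + 0.0004 + 0.0004 + 0.0016 + 0.0324 + 0.0036 = 0.2696
B_P3 = 1 / 0.2696 = 3.7092
Highest B → broadest niche (most generalist): population P2 (B = 4.64).

population P2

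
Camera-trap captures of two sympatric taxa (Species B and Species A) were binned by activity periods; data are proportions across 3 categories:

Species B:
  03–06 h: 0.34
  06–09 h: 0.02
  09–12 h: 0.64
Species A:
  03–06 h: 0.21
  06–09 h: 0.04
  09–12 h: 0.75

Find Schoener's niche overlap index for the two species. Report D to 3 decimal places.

Σ|p₁ᵢ − p₂ᵢ| = 0.13 + 0.02 + 0.11 = 0.26
D = 1 − ½ × 0.26 = 1 − 0.130 = 0.87000

0.870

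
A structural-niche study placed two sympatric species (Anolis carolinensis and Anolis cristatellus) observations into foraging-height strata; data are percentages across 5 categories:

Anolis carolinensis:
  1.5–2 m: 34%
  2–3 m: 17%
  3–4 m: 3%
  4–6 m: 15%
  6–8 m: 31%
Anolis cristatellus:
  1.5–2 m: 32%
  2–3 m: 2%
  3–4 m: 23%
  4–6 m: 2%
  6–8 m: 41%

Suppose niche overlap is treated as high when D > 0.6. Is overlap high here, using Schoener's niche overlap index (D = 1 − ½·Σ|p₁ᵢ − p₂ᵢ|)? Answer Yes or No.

Yes

Convert percentages to proportions (divide by 100).
Σ|p₁ᵢ − p₂ᵢ| = 0.02 + 0.15 + 0.20 + 0.13 + 0.10 = 0.60
D = 1 − ½ × 0.60 = 1 − 0.300 = 0.7000
D = 0.7000 > 0.6 → Yes.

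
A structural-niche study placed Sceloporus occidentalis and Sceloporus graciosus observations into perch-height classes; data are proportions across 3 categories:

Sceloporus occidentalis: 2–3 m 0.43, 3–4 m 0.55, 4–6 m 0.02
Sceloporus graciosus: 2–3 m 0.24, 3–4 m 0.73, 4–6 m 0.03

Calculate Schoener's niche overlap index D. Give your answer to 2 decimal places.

0.81

Σ|p₁ᵢ − p₂ᵢ| = 0.19 + 0.18 + 0.01 = 0.38
D = 1 − ½ × 0.38 = 1 − 0.190 = 0.8100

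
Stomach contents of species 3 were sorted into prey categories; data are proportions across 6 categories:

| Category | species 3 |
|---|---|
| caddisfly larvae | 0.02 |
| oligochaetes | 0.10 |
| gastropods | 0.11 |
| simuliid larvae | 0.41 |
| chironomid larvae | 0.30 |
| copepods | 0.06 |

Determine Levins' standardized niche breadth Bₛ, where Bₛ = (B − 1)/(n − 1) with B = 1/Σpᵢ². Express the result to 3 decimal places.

0.504

Σpᵢ² = 0.02² + 0.10² + 0.11² + 0.41² + 0.30² + 0.06² = 0.0004 + 0.0100 + 0.0121 + 0.1681 + 0.0900 + 0.0036 = 0.2842
B = 1 / 0.2842 = 3.51865
Bₛ = (B − 1)/(n − 1) = (3.51865 − 1)/(6 − 1) = 2.51865/5 = 0.50373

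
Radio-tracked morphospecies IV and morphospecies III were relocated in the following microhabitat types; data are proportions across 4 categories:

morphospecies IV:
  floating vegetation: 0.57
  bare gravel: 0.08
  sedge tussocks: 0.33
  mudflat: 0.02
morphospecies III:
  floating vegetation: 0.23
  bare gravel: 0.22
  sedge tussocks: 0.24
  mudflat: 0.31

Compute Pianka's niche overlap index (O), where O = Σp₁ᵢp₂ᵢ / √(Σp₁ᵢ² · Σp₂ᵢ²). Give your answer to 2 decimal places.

Σ p₁ᵢp₂ᵢ = 0.1311 + 0.0176 + 0.0792 + 0.0062 = 0.2341
Σp_1ᵢ² = 0.57² + 0.08² + 0.33² + 0.02² = 0.3249 + 0.0064 + 0.1089 + 0.0004 = 0.4406
Σp_2ᵢ² = 0.23² + 0.22² + 0.24² + 0.31² = 0.0529 + 0.0484 + 0.0576 + 0.0961 = 0.2550
O = 0.2341 / √(0.4406 × 0.2550) = 0.2341 / 0.33519 = 0.6984

0.70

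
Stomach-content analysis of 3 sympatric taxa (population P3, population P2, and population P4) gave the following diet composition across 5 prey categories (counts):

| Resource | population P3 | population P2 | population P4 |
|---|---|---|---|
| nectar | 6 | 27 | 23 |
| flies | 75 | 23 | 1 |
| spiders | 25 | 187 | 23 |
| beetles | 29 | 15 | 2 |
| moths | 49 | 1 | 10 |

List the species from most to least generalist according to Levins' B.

Proportions for population P3 (n=184): 6/184=0.0326, 75/184=0.4076, 25/184=0.1359, 29/184=0.1576, 49/184=0.2663
Proportions for population P2 (n=253): 27/253=0.1067, 23/253=0.0909, 187/253=0.7391, 15/253=0.0593, 1/253=0.0040
Proportions for population P4 (n=59): 23/59=0.3898, 1/59=0.0169, 23/59=0.3898, 2/59=0.0339, 10/59=0.1695
Σp_P3ᵢ² = 0.0326² + 0.4076² + 0.1359² + 0.1576² + 0.2663² = 0.001063 + 0.166138 + 0.018469 + 0.024838 + 0.070916 = 0.281424
B_P3 = 1 / 0.281424 = 3.5534
Σp_P2ᵢ² = 0.1067² + 0.0909² + 0.7391² + 0.0593² + 0.0040² = 0.011385 + 0.008263 + 0.546269 + 0.003516 + 0.000016 = 0.569449
B_P2 = 1 / 0.569449 = 1.7561
Σp_P4ᵢ² = 0.3898² + 0.0169² + 0.3898² + 0.0339² + 0.1695² = 0.151944 + 0.000286 + 0.151944 + 0.001149 + 0.028730 = 0.334053
B_P4 = 1 / 0.334053 = 2.9935
Ranking by B (broadest → narrowest): population P3 (3.55) > population P4 (2.99) > population P2 (1.76)

population P3 > population P4 > population P2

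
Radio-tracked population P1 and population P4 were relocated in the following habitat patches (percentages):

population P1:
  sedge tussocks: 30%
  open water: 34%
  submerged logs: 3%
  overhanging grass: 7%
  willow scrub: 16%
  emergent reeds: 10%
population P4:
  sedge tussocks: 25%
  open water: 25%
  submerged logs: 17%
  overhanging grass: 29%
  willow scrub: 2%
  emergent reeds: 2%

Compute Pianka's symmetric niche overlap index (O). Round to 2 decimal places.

0.78

Convert percentages to proportions (divide by 100).
Σ p₁ᵢp₂ᵢ = 0.0750 + 0.0850 + 0.0051 + 0.0203 + 0.0032 + 0.0020 = 0.1906
Σp_1ᵢ² = 0.30² + 0.34² + 0.03² + 0.07² + 0.16² + 0.10² = 0.0900 + 0.1156 + 0.0009 + 0.0049 + 0.0256 + 0.0100 = 0.2470
Σp_2ᵢ² = 0.25² + 0.25² + 0.17² + 0.29² + 0.02² + 0.02² = 0.0625 + 0.0625 + 0.0289 + 0.0841 + 0.0004 + 0.0004 = 0.2388
O = 0.1906 / √(0.2470 × 0.2388) = 0.1906 / 0.24287 = 0.7848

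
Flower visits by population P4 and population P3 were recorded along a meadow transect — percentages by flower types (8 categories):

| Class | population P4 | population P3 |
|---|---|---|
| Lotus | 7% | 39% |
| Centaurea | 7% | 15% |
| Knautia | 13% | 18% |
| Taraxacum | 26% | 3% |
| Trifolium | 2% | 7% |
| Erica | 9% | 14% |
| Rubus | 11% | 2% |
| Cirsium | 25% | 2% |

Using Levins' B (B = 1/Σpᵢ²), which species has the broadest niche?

Convert percentages to proportions (divide by 100).
Σp_P4ᵢ² = 0.07² + 0.07² + 0.13² + 0.26² + 0.02² + 0.09² + 0.11² + 0.25² = 0.0049 + 0.0049 + 0.0169 + 0.0676 + 0.0004 + 0.0081 + 0.0121 + 0.0625 = 0.1774
B_P4 = 1 / 0.1774 = 5.6370
Σp_P3ᵢ² = 0.39² + 0.15² + 0.18² + 0.03² + 0.07² + 0.14² + 0.02² + 0.02² = 0.1521 + 0.0225 + 0.0324 + 0.0009 + 0.0049 + 0.0196 + 0.0004 + 0.0004 = 0.2332
B_P3 = 1 / 0.2332 = 4.2882
Highest B → broadest niche (most generalist): population P4 (B = 5.64).

population P4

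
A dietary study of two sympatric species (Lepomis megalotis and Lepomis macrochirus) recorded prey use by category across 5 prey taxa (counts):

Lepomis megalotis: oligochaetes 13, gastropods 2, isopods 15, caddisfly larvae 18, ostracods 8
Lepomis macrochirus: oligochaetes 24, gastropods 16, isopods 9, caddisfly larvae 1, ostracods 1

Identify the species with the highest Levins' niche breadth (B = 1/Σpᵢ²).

Proportions for Lepomis megalotis (n=56): 13/56=0.2321, 2/56=0.0357, 15/56=0.2679, 18/56=0.3214, 8/56=0.1429
Proportions for Lepomis macrochirus (n=51): 24/51=0.4706, 16/51=0.3137, 9/51=0.1765, 1/51=0.0196, 1/51=0.0196
Σp_megaᵢ² = 0.2321² + 0.0357² + 0.2679² + 0.3214² + 0.1429² = 0.053870 + 0.001274 + 0.071770 + 0.103298 + 0.020420 = 0.250632
B_mega = 1 / 0.250632 = 3.9899
Σp_macrᵢ² = 0.4706² + 0.3137² + 0.1765² + 0.0196² + 0.0196² = 0.221464 + 0.098408 + 0.031152 + 0.000384 + 0.000384 = 0.351792
B_macr = 1 / 0.351792 = 2.8426
Highest B → broadest niche (most generalist): Lepomis megalotis (B = 3.99).

Lepomis megalotis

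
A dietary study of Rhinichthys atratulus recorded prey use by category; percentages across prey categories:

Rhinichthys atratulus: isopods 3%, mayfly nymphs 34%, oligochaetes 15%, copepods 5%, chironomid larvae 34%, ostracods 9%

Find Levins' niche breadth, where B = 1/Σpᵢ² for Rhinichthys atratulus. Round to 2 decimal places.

Convert percentages to proportions (divide by 100).
Σpᵢ² = 0.03² + 0.34² + 0.15² + 0.05² + 0.34² + 0.09² = 0.0009 + 0.1156 + 0.0225 + 0.0025 + 0.1156 + 0.0081 = 0.2652
B = 1 / 0.2652 = 3.7707

3.77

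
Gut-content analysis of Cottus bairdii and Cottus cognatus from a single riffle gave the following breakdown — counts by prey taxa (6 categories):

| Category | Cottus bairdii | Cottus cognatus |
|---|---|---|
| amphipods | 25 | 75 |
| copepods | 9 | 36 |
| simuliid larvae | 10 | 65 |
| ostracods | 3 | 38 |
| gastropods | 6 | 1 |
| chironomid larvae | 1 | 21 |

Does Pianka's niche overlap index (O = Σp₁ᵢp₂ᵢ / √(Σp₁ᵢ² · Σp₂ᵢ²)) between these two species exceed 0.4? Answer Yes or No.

Proportions for Cottus bairdii (n=54): 25/54=0.4630, 9/54=0.1667, 10/54=0.1852, 3/54=0.0556, 6/54=0.1111, 1/54=0.0185
Proportions for Cottus cognatus (n=236): 75/236=0.3178, 36/236=0.1525, 65/236=0.2754, 38/236=0.1610, 1/236=0.0042, 21/236=0.0890
Σ p₁ᵢp₂ᵢ = 0.147141 + 0.025422 + 0.051004 + 0.008952 + 0.000467 + 0.001647 = 0.234633
Σp_1ᵢ² = 0.4630² + 0.1667² + 0.1852² + 0.0556² + 0.1111² + 0.0185² = 0.214369 + 0.027789 + 0.034299 + 0.003091 + 0.012343 + 0.000342 = 0.292233
Σp_2ᵢ² = 0.3178² + 0.1525² + 0.2754² + 0.1610² + 0.0042² + 0.0890² = 0.100997 + 0.023256 + 0.075845 + 0.025921 + 0.000018 + 0.007921 = 0.233958
O = 0.234633 / √(0.292233 × 0.233958) = 0.234633 / 0.2614771 = 0.8973
O = 0.8973 > 0.4 → Yes.

Yes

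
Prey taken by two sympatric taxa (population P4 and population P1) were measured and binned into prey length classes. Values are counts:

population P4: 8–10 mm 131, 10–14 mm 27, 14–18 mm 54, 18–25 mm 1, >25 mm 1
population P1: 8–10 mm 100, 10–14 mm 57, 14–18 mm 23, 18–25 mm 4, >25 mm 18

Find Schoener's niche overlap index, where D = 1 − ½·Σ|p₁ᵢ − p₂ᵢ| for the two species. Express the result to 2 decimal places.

Proportions for population P4 (n=214): 131/214=0.6121, 27/214=0.1262, 54/214=0.2523, 1/214=0.0047, 1/214=0.0047
Proportions for population P1 (n=202): 100/202=0.4950, 57/202=0.2822, 23/202=0.1139, 4/202=0.0198, 18/202=0.0891
Σ|p₁ᵢ − p₂ᵢ| = 0.1171 + 0.1560 + 0.1384 + 0.0151 + 0.0844 = 0.5110
D = 1 − ½ × 0.5110 = 1 − 0.25550 = 0.74450

0.74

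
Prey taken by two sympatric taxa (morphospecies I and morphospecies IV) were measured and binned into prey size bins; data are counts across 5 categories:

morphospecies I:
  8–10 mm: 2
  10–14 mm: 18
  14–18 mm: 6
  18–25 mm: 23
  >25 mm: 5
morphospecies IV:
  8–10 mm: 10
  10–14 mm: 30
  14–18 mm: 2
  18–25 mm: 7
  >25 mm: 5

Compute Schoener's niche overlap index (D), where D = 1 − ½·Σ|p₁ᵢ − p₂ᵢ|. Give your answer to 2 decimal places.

0.63

Proportions for morphospecies I (n=54): 2/54=0.0370, 18/54=0.3333, 6/54=0.1111, 23/54=0.4259, 5/54=0.0926
Proportions for morphospecies IV (n=54): 10/54=0.1852, 30/54=0.5556, 2/54=0.0370, 7/54=0.1296, 5/54=0.0926
Σ|p₁ᵢ − p₂ᵢ| = 0.1482 + 0.2223 + 0.0741 + 0.2963 + 0.0000 = 0.7409
D = 1 − ½ × 0.7409 = 1 − 0.37045 = 0.62955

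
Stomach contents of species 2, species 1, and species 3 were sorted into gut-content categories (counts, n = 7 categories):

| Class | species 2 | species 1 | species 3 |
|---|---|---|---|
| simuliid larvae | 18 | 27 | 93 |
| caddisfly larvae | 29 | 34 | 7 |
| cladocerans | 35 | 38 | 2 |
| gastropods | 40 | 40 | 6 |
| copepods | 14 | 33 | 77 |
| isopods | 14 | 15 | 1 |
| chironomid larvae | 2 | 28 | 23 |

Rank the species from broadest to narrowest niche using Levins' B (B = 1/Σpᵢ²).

species 1 > species 2 > species 3

Proportions for species 2 (n=152): 18/152=0.1184, 29/152=0.1908, 35/152=0.2303, 40/152=0.2632, 14/152=0.0921, 14/152=0.0921, 2/152=0.0132
Proportions for species 1 (n=215): 27/215=0.1256, 34/215=0.1581, 38/215=0.1767, 40/215=0.1860, 33/215=0.1535, 15/215=0.0698, 28/215=0.1302
Proportions for species 3 (n=209): 93/209=0.4450, 7/209=0.0335, 2/209=0.0096, 6/209=0.0287, 77/209=0.3684, 1/209=0.0048, 23/209=0.1100
Σp_2ᵢ² = 0.1184² + 0.1908² + 0.2303² + 0.2632² + 0.0921² + 0.0921² + 0.0132² = 0.014019 + 0.036405 + 0.053038 + 0.069274 + 0.008482 + 0.008482 + 0.000174 = 0.189874
B_2 = 1 / 0.189874 = 5.2667
Σp_1ᵢ² = 0.1256² + 0.1581² + 0.1767² + 0.1860² + 0.1535² + 0.0698² + 0.1302² = 0.015775 + 0.024996 + 0.031223 + 0.034596 + 0.023562 + 0.004872 + 0.016952 = 0.151976
B_1 = 1 / 0.151976 = 6.5800
Σp_3ᵢ² = 0.4450² + 0.0335² + 0.0096² + 0.0287² + 0.3684² + 0.0048² + 0.1100² = 0.198025 + 0.001122 + 0.000092 + 0.000824 + 0.135719 + 0.000023 + 0.012100 = 0.347905
B_3 = 1 / 0.347905 = 2.8743
Ranking by B (broadest → narrowest): species 1 (6.58) > species 2 (5.27) > species 3 (2.87)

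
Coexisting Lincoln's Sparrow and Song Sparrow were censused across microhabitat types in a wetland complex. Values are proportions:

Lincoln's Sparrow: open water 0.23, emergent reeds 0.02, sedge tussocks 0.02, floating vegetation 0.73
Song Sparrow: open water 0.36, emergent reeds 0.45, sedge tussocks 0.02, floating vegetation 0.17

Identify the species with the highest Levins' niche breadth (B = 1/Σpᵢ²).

Song Sparrow

Σp_Lincᵢ² = 0.23² + 0.02² + 0.02² + 0.73² = 0.0529 + 0.0004 + 0.0004 + 0.5329 = 0.5866
B_Linc = 1 / 0.5866 = 1.7047
Σp_Songᵢ² = 0.36² + 0.45² + 0.02² + 0.17² = 0.1296 + 0.2025 + 0.0004 + 0.0289 = 0.3614
B_Song = 1 / 0.3614 = 2.7670
Highest B → broadest niche (most generalist): Song Sparrow (B = 2.77).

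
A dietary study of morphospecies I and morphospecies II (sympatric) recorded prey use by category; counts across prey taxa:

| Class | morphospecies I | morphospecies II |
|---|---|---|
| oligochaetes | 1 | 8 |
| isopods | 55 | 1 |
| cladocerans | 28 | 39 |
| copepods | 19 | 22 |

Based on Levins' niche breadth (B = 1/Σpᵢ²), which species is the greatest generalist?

morphospecies I

Proportions for morphospecies I (n=103): 1/103=0.0097, 55/103=0.5340, 28/103=0.2718, 19/103=0.1845
Proportions for morphospecies II (n=70): 8/70=0.1143, 1/70=0.0143, 39/70=0.5571, 22/70=0.3143
Σp_Iᵢ² = 0.0097² + 0.5340² + 0.2718² + 0.1845² = 0.000094 + 0.285156 + 0.073875 + 0.034040 = 0.393165
B_I = 1 / 0.393165 = 2.5435
Σp_IIᵢ² = 0.1143² + 0.0143² + 0.5571² + 0.3143² = 0.013064 + 0.000204 + 0.310360 + 0.098784 = 0.422412
B_II = 1 / 0.422412 = 2.3674
Highest B → broadest niche (most generalist): morphospecies I (B = 2.54).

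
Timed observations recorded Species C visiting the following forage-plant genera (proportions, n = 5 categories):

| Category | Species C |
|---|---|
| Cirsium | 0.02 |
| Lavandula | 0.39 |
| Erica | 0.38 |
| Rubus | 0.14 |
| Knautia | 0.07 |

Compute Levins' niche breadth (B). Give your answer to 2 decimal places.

3.11

Σpᵢ² = 0.02² + 0.39² + 0.38² + 0.14² + 0.07² = 0.0004 + 0.1521 + 0.1444 + 0.0196 + 0.0049 = 0.3214
B = 1 / 0.3214 = 3.1114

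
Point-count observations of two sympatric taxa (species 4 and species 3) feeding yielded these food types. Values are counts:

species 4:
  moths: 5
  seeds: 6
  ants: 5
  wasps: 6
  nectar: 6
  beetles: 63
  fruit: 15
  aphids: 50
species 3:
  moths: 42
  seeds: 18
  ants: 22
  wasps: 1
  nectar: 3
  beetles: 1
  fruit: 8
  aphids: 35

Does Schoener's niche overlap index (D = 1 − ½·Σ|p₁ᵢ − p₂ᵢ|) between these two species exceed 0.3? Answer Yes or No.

Yes

Proportions for species 4 (n=156): 5/156=0.0321, 6/156=0.0385, 5/156=0.0321, 6/156=0.0385, 6/156=0.0385, 63/156=0.4038, 15/156=0.0962, 50/156=0.3205
Proportions for species 3 (n=130): 42/130=0.3231, 18/130=0.1385, 22/130=0.1692, 1/130=0.0077, 3/130=0.0231, 1/130=0.0077, 8/130=0.0615, 35/130=0.2692
Σ|p₁ᵢ − p₂ᵢ| = 0.2910 + 0.1000 + 0.1371 + 0.0308 + 0.0154 + 0.3961 + 0.0347 + 0.0513 = 1.0564
D = 1 − ½ × 1.0564 = 1 − 0.52820 = 0.47180
D = 0.47180 > 0.3 → Yes.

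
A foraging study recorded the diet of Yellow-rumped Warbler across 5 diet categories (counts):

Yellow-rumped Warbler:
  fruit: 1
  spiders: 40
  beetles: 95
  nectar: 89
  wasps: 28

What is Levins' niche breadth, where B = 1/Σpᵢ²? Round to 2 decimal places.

Proportions for Yellow-rumped Warbler (n=253): 1/253=0.0040, 40/253=0.1581, 95/253=0.3755, 89/253=0.3518, 28/253=0.1107
Σpᵢ² = 0.0040² + 0.1581² + 0.3755² + 0.3518² + 0.1107² = 0.000016 + 0.024996 + 0.141000 + 0.123763 + 0.012254 = 0.302029
B = 1 / 0.302029 = 3.3109

3.31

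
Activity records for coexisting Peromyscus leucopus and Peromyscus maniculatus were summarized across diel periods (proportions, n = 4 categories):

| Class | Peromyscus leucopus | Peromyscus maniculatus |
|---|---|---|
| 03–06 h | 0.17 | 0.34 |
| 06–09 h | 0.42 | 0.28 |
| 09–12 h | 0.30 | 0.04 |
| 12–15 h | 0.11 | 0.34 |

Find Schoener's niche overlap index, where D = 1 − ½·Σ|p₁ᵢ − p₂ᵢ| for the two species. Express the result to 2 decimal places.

Σ|p₁ᵢ − p₂ᵢ| = 0.17 + 0.14 + 0.26 + 0.23 = 0.80
D = 1 − ½ × 0.80 = 1 − 0.400 = 0.6000

0.60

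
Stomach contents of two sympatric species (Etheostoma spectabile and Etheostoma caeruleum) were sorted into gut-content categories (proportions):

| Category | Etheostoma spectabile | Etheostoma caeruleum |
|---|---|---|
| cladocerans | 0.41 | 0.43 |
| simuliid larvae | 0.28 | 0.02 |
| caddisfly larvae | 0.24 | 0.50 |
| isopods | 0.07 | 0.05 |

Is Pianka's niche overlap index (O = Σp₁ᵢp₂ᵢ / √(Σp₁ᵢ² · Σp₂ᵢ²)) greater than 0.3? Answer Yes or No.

Yes

Σ p₁ᵢp₂ᵢ = 0.1763 + 0.0056 + 0.1200 + 0.0035 = 0.3054
Σp_1ᵢ² = 0.41² + 0.28² + 0.24² + 0.07² = 0.1681 + 0.0784 + 0.0576 + 0.0049 = 0.3090
Σp_2ᵢ² = 0.43² + 0.02² + 0.50² + 0.05² = 0.1849 + 0.0004 + 0.2500 + 0.0025 = 0.4378
O = 0.3054 / √(0.3090 × 0.4378) = 0.3054 / 0.36780 = 0.8303
O = 0.8303 > 0.3 → Yes.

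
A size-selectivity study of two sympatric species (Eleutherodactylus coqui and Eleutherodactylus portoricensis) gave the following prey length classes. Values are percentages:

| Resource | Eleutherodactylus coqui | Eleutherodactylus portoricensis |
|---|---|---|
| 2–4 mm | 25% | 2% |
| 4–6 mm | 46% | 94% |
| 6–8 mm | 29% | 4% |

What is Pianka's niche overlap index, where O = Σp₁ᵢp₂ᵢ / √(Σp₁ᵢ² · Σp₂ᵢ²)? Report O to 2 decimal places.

0.80

Convert percentages to proportions (divide by 100).
Σ p₁ᵢp₂ᵢ = 0.0050 + 0.4324 + 0.0116 = 0.4490
Σp_1ᵢ² = 0.25² + 0.46² + 0.29² = 0.0625 + 0.2116 + 0.0841 = 0.3582
Σp_2ᵢ² = 0.02² + 0.94² + 0.04² = 0.0004 + 0.8836 + 0.0016 = 0.8856
O = 0.4490 / √(0.3582 × 0.8856) = 0.4490 / 0.56322 = 0.7972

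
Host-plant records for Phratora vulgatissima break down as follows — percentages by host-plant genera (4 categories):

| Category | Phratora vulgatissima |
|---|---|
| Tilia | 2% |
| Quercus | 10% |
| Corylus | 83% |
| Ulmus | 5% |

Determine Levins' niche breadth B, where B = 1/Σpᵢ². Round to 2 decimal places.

Convert percentages to proportions (divide by 100).
Σpᵢ² = 0.02² + 0.10² + 0.83² + 0.05² = 0.0004 + 0.0100 + 0.6889 + 0.0025 = 0.7018
B = 1 / 0.7018 = 1.4249

1.42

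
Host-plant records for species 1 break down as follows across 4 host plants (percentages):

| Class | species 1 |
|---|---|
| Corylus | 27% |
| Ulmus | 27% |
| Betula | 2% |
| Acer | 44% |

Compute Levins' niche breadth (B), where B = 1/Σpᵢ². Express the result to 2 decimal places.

Convert percentages to proportions (divide by 100).
Σpᵢ² = 0.27² + 0.27² + 0.02² + 0.44² = 0.0729 + 0.0729 + 0.0004 + 0.1936 = 0.3398
B = 1 / 0.3398 = 2.9429

2.94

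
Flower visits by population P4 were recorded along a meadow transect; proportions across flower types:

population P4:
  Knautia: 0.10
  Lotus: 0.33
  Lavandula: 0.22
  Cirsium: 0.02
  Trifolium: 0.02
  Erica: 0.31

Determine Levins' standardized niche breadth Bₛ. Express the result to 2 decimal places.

Σpᵢ² = 0.10² + 0.33² + 0.22² + 0.02² + 0.02² + 0.31² = 0.0100 + 0.1089 + 0.0484 + 0.0004 + 0.0004 + 0.0961 = 0.2642
B = 1 / 0.2642 = 3.7850
Bₛ = (B − 1)/(n − 1) = (3.7850 − 1)/(6 − 1) = 2.7850/5 = 0.5570

0.56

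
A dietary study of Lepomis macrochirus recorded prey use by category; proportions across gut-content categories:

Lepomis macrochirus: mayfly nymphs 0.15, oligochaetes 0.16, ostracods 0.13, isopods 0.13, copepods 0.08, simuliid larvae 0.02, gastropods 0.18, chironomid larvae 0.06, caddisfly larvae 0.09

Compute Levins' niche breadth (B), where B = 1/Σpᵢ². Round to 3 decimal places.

Σpᵢ² = 0.15² + 0.16² + 0.13² + 0.13² + 0.08² + 0.02² + 0.18² + 0.06² + 0.09² = 0.0225 + 0.0256 + 0.0169 + 0.0169 + 0.0064 + 0.0004 + 0.0324 + 0.0036 + 0.0081 = 0.1328
B = 1 / 0.1328 = 7.53012

7.530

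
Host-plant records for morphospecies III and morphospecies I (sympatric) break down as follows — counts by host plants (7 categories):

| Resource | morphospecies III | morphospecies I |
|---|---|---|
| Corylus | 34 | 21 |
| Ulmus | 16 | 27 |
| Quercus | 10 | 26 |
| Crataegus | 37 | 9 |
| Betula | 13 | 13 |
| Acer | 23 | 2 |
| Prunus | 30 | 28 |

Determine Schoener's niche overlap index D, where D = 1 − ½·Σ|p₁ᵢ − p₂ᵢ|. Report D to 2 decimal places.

Proportions for morphospecies III (n=163): 34/163=0.2086, 16/163=0.0982, 10/163=0.0613, 37/163=0.2270, 13/163=0.0798, 23/163=0.1411, 30/163=0.1840
Proportions for morphospecies I (n=126): 21/126=0.1667, 27/126=0.2143, 26/126=0.2063, 9/126=0.0714, 13/126=0.1032, 2/126=0.0159, 28/126=0.2222
Σ|p₁ᵢ − p₂ᵢ| = 0.0419 + 0.1161 + 0.1450 + 0.1556 + 0.0234 + 0.1252 + 0.0382 = 0.6454
D = 1 − ½ × 0.6454 = 1 − 0.32270 = 0.67730

0.68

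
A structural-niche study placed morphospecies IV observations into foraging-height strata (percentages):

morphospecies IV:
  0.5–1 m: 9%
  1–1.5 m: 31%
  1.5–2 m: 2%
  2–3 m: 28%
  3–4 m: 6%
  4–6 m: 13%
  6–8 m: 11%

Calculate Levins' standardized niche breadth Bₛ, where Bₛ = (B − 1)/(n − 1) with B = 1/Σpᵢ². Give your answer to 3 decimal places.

0.606

Convert percentages to proportions (divide by 100).
Σpᵢ² = 0.09² + 0.31² + 0.02² + 0.28² + 0.06² + 0.13² + 0.11² = 0.0081 + 0.0961 + 0.0004 + 0.0784 + 0.0036 + 0.0169 + 0.0121 = 0.2156
B = 1 / 0.2156 = 4.63822
Bₛ = (B − 1)/(n − 1) = (4.63822 − 1)/(7 − 1) = 3.63822/6 = 0.60637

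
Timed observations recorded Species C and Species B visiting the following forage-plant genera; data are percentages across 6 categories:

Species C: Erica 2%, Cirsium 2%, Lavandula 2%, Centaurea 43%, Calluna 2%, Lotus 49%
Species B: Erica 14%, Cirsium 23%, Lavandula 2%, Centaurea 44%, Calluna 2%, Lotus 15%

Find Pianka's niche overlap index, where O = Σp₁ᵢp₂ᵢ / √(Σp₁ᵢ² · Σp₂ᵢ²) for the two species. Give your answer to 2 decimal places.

Convert percentages to proportions (divide by 100).
Σ p₁ᵢp₂ᵢ = 0.0028 + 0.0046 + 0.0004 + 0.1892 + 0.0004 + 0.0735 = 0.2709
Σp_1ᵢ² = 0.02² + 0.02² + 0.02² + 0.43² + 0.02² + 0.49² = 0.0004 + 0.0004 + 0.0004 + 0.1849 + 0.0004 + 0.2401 = 0.4266
Σp_2ᵢ² = 0.14² + 0.23² + 0.02² + 0.44² + 0.02² + 0.15² = 0.0196 + 0.0529 + 0.0004 + 0.1936 + 0.0004 + 0.0225 = 0.2894
O = 0.2709 / √(0.4266 × 0.2894) = 0.2709 / 0.35137 = 0.7710

0.77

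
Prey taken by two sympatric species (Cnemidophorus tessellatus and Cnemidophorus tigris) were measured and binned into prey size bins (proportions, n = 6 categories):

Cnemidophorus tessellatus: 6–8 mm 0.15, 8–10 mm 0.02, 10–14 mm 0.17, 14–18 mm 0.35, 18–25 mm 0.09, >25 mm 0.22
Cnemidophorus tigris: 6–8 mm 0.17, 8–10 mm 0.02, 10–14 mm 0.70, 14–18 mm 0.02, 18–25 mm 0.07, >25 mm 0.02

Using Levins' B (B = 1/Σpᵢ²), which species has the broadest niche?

Σp_tessᵢ² = 0.15² + 0.02² + 0.17² + 0.35² + 0.09² + 0.22² = 0.0225 + 0.0004 + 0.0289 + 0.1225 + 0.0081 + 0.0484 = 0.2308
B_tess = 1 / 0.2308 = 4.3328
Σp_tigrᵢ² = 0.17² + 0.02² + 0.70² + 0.02² + 0.07² + 0.02² = 0.0289 + 0.0004 + 0.4900 + 0.0004 + 0.0049 + 0.0004 = 0.5250
B_tigr = 1 / 0.5250 = 1.9048
Highest B → broadest niche (most generalist): Cnemidophorus tessellatus (B = 4.33).

Cnemidophorus tessellatus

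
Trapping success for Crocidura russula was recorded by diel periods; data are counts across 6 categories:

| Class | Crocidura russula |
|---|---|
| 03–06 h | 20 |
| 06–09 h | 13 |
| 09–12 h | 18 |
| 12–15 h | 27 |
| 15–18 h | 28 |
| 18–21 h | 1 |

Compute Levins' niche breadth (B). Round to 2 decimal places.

Proportions for Crocidura russula (n=107): 20/107=0.1869, 13/107=0.1215, 18/107=0.1682, 27/107=0.2523, 28/107=0.2617, 1/107=0.0093
Σpᵢ² = 0.1869² + 0.1215² + 0.1682² + 0.2523² + 0.2617² + 0.0093² = 0.034932 + 0.014762 + 0.028291 + 0.063655 + 0.068487 + 0.000086 = 0.210213
B = 1 / 0.210213 = 4.7571

4.76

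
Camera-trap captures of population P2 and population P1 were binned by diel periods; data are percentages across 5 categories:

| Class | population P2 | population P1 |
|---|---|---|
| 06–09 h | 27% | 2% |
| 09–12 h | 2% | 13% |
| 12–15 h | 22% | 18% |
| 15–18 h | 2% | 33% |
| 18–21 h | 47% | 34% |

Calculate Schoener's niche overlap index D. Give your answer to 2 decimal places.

0.58

Convert percentages to proportions (divide by 100).
Σ|p₁ᵢ − p₂ᵢ| = 0.25 + 0.11 + 0.04 + 0.31 + 0.13 = 0.84
D = 1 − ½ × 0.84 = 1 − 0.420 = 0.5800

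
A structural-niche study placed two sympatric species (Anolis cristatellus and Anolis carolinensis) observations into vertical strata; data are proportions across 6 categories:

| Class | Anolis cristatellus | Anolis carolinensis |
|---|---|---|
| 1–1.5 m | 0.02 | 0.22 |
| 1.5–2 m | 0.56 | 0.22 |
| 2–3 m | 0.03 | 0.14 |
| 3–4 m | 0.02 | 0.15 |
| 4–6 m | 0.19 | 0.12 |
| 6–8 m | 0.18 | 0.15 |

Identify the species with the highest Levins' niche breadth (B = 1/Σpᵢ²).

Σp_crisᵢ² = 0.02² + 0.56² + 0.03² + 0.02² + 0.19² + 0.18² = 0.0004 + 0.3136 + 0.0009 + 0.0004 + 0.0361 + 0.0324 = 0.3838
B_cris = 1 / 0.3838 = 2.6055
Σp_caroᵢ² = 0.22² + 0.22² + 0.14² + 0.15² + 0.12² + 0.15² = 0.0484 + 0.0484 + 0.0196 + 0.0225 + 0.0144 + 0.0225 = 0.1758
B_caro = 1 / 0.1758 = 5.6883
Highest B → broadest niche (most generalist): Anolis carolinensis (B = 5.69).

Anolis carolinensis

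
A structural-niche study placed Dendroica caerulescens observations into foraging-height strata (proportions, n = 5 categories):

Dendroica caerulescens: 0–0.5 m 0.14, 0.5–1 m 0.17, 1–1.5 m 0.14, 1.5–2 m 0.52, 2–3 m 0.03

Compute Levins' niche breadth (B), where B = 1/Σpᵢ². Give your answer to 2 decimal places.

2.95

Σpᵢ² = 0.14² + 0.17² + 0.14² + 0.52² + 0.03² = 0.0196 + 0.0289 + 0.0196 + 0.2704 + 0.0009 = 0.3394
B = 1 / 0.3394 = 2.9464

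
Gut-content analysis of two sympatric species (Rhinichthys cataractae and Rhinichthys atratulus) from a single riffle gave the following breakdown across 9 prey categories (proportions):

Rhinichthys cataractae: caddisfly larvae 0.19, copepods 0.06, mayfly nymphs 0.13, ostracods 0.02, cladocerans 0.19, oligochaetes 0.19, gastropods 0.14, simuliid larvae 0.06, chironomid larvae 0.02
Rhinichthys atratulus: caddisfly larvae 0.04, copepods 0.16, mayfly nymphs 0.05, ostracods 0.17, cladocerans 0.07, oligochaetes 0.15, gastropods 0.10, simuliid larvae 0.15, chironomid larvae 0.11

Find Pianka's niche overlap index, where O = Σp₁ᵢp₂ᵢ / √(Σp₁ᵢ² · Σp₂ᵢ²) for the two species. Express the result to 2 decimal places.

Σ p₁ᵢp₂ᵢ = 0.0076 + 0.0096 + 0.0065 + 0.0034 + 0.0133 + 0.0285 + 0.0140 + 0.0090 + 0.0022 = 0.0941
Σp_1ᵢ² = 0.19² + 0.06² + 0.13² + 0.02² + 0.19² + 0.19² + 0.14² + 0.06² + 0.02² = 0.0361 + 0.0036 + 0.0169 + 0.0004 + 0.0361 + 0.0361 + 0.0196 + 0.0036 + 0.0004 = 0.1528
Σp_2ᵢ² = 0.04² + 0.16² + 0.05² + 0.17² + 0.07² + 0.15² + 0.10² + 0.15² + 0.11² = 0.0016 + 0.0256 + 0.0025 + 0.0289 + 0.0049 + 0.0225 + 0.0100 + 0.0225 + 0.0121 = 0.1306
O = 0.0941 / √(0.1528 × 0.1306) = 0.0941 / 0.14126 = 0.6661

0.67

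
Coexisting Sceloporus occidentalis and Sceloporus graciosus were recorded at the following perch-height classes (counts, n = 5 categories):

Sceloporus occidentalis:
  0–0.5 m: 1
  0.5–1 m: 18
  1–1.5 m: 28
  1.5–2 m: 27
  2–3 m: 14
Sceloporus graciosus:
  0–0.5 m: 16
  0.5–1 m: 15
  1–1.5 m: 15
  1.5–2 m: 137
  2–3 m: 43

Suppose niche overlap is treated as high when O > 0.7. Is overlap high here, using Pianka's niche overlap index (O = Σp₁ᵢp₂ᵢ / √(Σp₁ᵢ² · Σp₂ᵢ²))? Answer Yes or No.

Proportions for Sceloporus occidentalis (n=88): 1/88=0.0114, 18/88=0.2045, 28/88=0.3182, 27/88=0.3068, 14/88=0.1591
Proportions for Sceloporus graciosus (n=226): 16/226=0.0708, 15/226=0.0664, 15/226=0.0664, 137/226=0.6062, 43/226=0.1903
Σ p₁ᵢp₂ᵢ = 0.000807 + 0.013579 + 0.021128 + 0.185982 + 0.030277 = 0.251773
Σp_1ᵢ² = 0.0114² + 0.2045² + 0.3182² + 0.3068² + 0.1591² = 0.000130 + 0.041820 + 0.101251 + 0.094126 + 0.025313 = 0.262640
Σp_2ᵢ² = 0.0708² + 0.0664² + 0.0664² + 0.6062² + 0.1903² = 0.005013 + 0.004409 + 0.004409 + 0.367478 + 0.036214 = 0.417523
O = 0.251773 / √(0.262640 × 0.417523) = 0.251773 / 0.3311469 = 0.7603
O = 0.7603 > 0.7 → Yes.

Yes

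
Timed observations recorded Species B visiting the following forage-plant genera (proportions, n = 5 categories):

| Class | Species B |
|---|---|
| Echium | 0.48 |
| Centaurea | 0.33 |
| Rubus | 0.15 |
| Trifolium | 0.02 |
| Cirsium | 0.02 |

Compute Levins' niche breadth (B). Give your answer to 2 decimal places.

Σpᵢ² = 0.48² + 0.33² + 0.15² + 0.02² + 0.02² = 0.2304 + 0.1089 + 0.0225 + 0.0004 + 0.0004 = 0.3626
B = 1 / 0.3626 = 2.7579

2.76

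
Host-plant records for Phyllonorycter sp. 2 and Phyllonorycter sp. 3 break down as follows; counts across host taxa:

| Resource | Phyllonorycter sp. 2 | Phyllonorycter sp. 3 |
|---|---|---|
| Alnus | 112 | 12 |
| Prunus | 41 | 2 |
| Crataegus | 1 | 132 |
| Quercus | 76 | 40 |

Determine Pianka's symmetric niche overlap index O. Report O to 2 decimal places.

0.23

Proportions for Phyllonorycter sp. 2 (n=230): 112/230=0.4870, 41/230=0.1783, 1/230=0.0043, 76/230=0.3304
Proportions for Phyllonorycter sp. 3 (n=186): 12/186=0.0645, 2/186=0.0108, 132/186=0.7097, 40/186=0.2151
Σ p₁ᵢp₂ᵢ = 0.031412 + 0.001926 + 0.003052 + 0.071069 = 0.107459
Σp_1ᵢ² = 0.4870² + 0.1783² + 0.0043² + 0.3304² = 0.237169 + 0.031791 + 0.000018 + 0.109164 = 0.378142
Σp_2ᵢ² = 0.0645² + 0.0108² + 0.7097² + 0.2151² = 0.004160 + 0.000117 + 0.503674 + 0.046268 = 0.554219
O = 0.107459 / √(0.378142 × 0.554219) = 0.107459 / 0.4577920 = 0.2347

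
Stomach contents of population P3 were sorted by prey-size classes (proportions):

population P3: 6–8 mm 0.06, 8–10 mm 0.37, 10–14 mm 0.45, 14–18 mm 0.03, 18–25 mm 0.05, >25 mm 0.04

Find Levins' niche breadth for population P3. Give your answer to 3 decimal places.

Σpᵢ² = 0.06² + 0.37² + 0.45² + 0.03² + 0.05² + 0.04² = 0.0036 + 0.1369 + 0.2025 + 0.0009 + 0.0025 + 0.0016 = 0.3480
B = 1 / 0.3480 = 2.87356

2.874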